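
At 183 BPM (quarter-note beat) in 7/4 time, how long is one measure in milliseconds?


Let's work it out.
Quarter-note beat duration = 60000 / 183 ms
Beats per measure (7/4) = 7
One measure = 7 × 60000 / 183 = 420000 / 183 ms
= 2295.1 ms


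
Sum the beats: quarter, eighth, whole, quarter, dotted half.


Working:
Beat values:
  quarter = 1 beat
  eighth = 0.5 beats
  whole = 4 beats
  quarter = 1 beat
  dotted half = 3 beats
Sum = 1 + 0.5 + 4 + 1 + 3
= 9.5 beats


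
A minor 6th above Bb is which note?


A 6th spans 6 letter names, so from B we land on G
A minor 6th = 8 semitones above Bb
Spell G at that pitch: Gb
= Gb


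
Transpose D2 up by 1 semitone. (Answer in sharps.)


D2: chromatic position 2 in octave 2 → absolute = 2×12 + 2 = 26
Transpose up 1: 26 + 1 = 27
27 = 2×12 + 3 → D# in octave 2
Result = D#2


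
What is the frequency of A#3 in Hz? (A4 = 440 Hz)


f = 440 × 2^(n/12) where n = semitones from A4
A#3: -11 semitones from A4
f = 440 × 2^(-11/12)
f = 233.08 Hz


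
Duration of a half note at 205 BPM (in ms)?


Let's work it out.
One quarter-note beat = 60000 / BPM = 60000 / 205 ms
Half note = 2 × quarter note
Duration = 2 × 60000 / 205 = 120000 / 205
= 585.4 ms


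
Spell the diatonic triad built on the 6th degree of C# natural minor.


Let's work it out.
C# natural minor scale: C# D# E F# G# A B
Diatonic triad on degree 6 stacks scale notes 6, 1, 3: A C# E
A→C# = 4 semitones; A→E = 7 semitones → major triad
= A C# E (major)


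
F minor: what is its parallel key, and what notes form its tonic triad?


Parallel keys share the same tonic but differ in mode
F minor → parallel is F major
Tonic triad of F major = F A C
= F major; triad = F A C


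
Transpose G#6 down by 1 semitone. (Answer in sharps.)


G#6: chromatic position 8 in octave 6 → absolute = 6×12 + 8 = 80
Transpose down 1: 80 - 1 = 79
79 = 6×12 + 7 → G in octave 6
Result = G6


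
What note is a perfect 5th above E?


Working:
A 5th spans 5 letter names, so from E we land on B
A perfect 5th = 7 semitones above E
Spell B at that pitch: B
= B


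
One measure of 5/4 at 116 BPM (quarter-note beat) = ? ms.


Quarter-note beat duration = 60000 / 116 ms
Beats per measure (5/4) = 5
One measure = 5 × 60000 / 116 = 300000 / 116 ms
= 2586.2 ms


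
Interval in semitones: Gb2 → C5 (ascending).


Absolute semitone position = octave×12 + chromatic position
Gb2: 2×12 + 6 = 30
C5: 5×12 + 0 = 60
Difference = 60 - 30 = 30
= 30 semitones


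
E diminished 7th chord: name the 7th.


Solution.
Diminished 7th chord = root + minor 3rd + diminished 5th + diminished 7th
Seventh chords stack in thirds, so the letter names are E-G-B-D
Root: E
Minor 3rd above E: G
Diminished 5th above E: Bb
Diminished 7th above E: Db
The 7th = Db


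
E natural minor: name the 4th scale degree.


Let's work it out.
Natural minor scale pattern: W-H-W-W-H-W-W (2-1-2-2-1-2-2 semitones)
Starting from E:
  E + 2 semitones → F#
  F# + 1 semitone → G
  G + 2 semitones → A
  A + 2 semitones → B
  B + 1 semitone → C
  C + 2 semitones → D
  D + 2 semitones → E
Scale: E F# G A B C D
Degree 4 = A


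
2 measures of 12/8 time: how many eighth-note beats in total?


Step by step:
Time signature 12/8: the bottom number 8 means the eighth note gets one count
The top number 12 means 12 eighth-note beats per measure
Total = 12 × 2 measures
= 24 eighth-note beats


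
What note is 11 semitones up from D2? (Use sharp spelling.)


Let's work it out.
D2: chromatic position 2 in octave 2 → absolute = 2×12 + 2 = 26
Transpose up 11: 26 + 11 = 37
37 = 3×12 + 1 → C# in octave 3
Result = C#3


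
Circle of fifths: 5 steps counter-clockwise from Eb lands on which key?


Each counter-clockwise step moves down a perfect 5th (= up a perfect 4th)
From Eb: Eb → Ab → Db → F#/Gb → B → E
= E


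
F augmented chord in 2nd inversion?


Step by step:
Root position: F A C#
2nd inversion: move root and 3rd up an octave
Bass note: C#
Notes (bottom to top) = C# F A


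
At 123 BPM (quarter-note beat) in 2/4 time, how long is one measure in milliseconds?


Reasoning:
Quarter-note beat duration = 60000 / 123 ms
Beats per measure (2/4) = 2
One measure = 2 × 60000 / 123 = 120000 / 123 ms
= 975.6 ms


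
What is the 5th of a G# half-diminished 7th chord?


Reasoning:
Half-diminished 7th chord = root + minor 3rd + diminished 5th + minor 7th
Seventh chords stack in thirds, so the letter names are G-B-D-F
Root: G#
Minor 3rd above G#: B
Diminished 5th above G#: D
Minor 7th above G#: F#
The 5th = D


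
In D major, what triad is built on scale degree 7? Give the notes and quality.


Let's work it out.
D major scale: D E F# G A B C#
Diatonic triad on degree 7 stacks scale notes 7, 2, 4: C# E G
C#→E = 3 semitones; C#→G = 6 semitones → diminished triad
= C# E G (diminished)


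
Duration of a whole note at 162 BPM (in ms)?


One quarter-note beat = 60000 / BPM = 60000 / 162 ms
Whole note = 4 × quarter note
Duration = 4 × 60000 / 162 = 240000 / 162
= 1481.5 ms


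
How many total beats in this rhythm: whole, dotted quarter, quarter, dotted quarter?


Step by step:
Beat values:
  whole = 4 beats
  dotted quarter = 1.5 beats
  quarter = 1 beat
  dotted quarter = 1.5 beats
Sum = 4 + 1.5 + 1 + 1.5
= 8 beats


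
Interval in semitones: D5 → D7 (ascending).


Absolute semitone position = octave×12 + chromatic position
D5: 5×12 + 2 = 62
D7: 7×12 + 2 = 86
Difference = 86 - 62 = 24
= 24 semitones


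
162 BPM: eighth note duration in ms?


Solution.
One quarter-note beat = 60000 / BPM = 60000 / 162 ms
Eighth note = 1/2 × quarter note
Duration = 1/2 × 60000 / 162 = 30000 / 162
= 185.2 ms


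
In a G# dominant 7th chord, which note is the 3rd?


Working:
Dominant 7th chord = root + major 3rd + perfect 5th + minor 7th
Seventh chords stack in thirds, so the letter names are G-B-D-F
Root: G#
Major 3rd above G#: B#
Perfect 5th above G#: D#
Minor 7th above G#: F#
The 3rd = B#


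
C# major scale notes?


Step by step:
Major scale pattern: W-W-H-W-W-W-H (2-2-1-2-2-2-1 semitones)
Starting from C#:
  C# + 2 semitones → D#
  D# + 2 semitones → E#
  E# + 1 semitone → F#
  F# + 2 semitones → G#
  G# + 2 semitones → A#
  A# + 2 semitones → B#
  B# + 1 semitone → C#
Scale = C# D# E# F# G# A# B#


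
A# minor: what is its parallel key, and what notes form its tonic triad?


Step by step:
Parallel keys share the same tonic but differ in mode
A# minor → parallel is A# major
Tonic triad of A# major = A# C## E#
= A# major; triad = A# C## E#


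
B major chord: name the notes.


Reasoning:
Major triad = root + major 3rd (4 semitones) + perfect 5th (7 semitones)
A triad on B stacks thirds, so the chord tones use letter names B-D-F
Root: B
Major 3rd above B: D#
Perfect 5th above B: F#
Chord = B D# F#


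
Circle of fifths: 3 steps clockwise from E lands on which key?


Let's work it out.
Each clockwise step on the circle of fifths moves up a perfect 5th
From E: E → B → F#/Gb → Db
= Db


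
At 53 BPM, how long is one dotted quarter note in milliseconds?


Reasoning:
One quarter-note beat = 60000 / BPM = 60000 / 53 ms
Dotted quarter note = 3/2 × quarter note
Duration = 3/2 × 60000 / 53 = 90000 / 53
= 1698.1 ms


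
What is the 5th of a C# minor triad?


Solution.
Minor triad = root + minor 3rd (3 semitones) + perfect 5th (7 semitones)
A triad on C# stacks thirds, so the chord tones use letter names C-E-G
Root: C#
Minor 3rd above C#: E
Perfect 5th above C#: G#
The 5th = G#


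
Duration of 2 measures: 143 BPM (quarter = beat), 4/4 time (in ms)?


Quarter-note beat duration = 60000 / 143 ms
Beats per measure (4/4) = 4
One measure = 4 × 60000 / 143 = 240000 / 143 ms
2 measures = 2 × 240000 / 143 = 480000 / 143
= 3356.6 ms


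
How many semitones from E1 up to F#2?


Solution.
Absolute semitone position = octave×12 + chromatic position
E1: 1×12 + 4 = 16
F#2: 2×12 + 6 = 30
Difference = 30 - 16 = 14
= 14 semitones


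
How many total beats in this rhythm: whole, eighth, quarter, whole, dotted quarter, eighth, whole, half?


Solution.
Beat values:
  whole = 4 beats
  eighth = 0.5 beats
  quarter = 1 beat
  whole = 4 beats
  dotted quarter = 1.5 beats
  eighth = 0.5 beats
  whole = 4 beats
  half = 2 beats
Sum = 4 + 0.5 + 1 + 4 + 1.5 + 0.5 + 4 + 2
= 17.5 beats


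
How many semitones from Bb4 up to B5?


Let's work it out.
Absolute semitone position = octave×12 + chromatic position
Bb4: 4×12 + 10 = 58
B5: 5×12 + 11 = 71
Difference = 71 - 58 = 13
= 13 semitones


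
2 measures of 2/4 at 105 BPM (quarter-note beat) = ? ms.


Quarter-note beat duration = 60000 / 105 ms
Beats per measure (2/4) = 2
One measure = 2 × 60000 / 105 = 120000 / 105 ms
2 measures = 2 × 120000 / 105 = 240000 / 105
= 2285.7 ms


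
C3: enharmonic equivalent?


Working:
Enharmonic notes sound the same pitch but are spelled with different letter names
C and Dbb name the same pitch class
= Dbb3


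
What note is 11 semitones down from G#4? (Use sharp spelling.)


Step by step:
G#4: chromatic position 8 in octave 4 → absolute = 4×12 + 8 = 56
Transpose down 11: 56 - 11 = 45
45 = 3×12 + 9 → A in octave 3
Result = A3


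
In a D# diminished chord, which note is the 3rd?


Step by step:
Diminished triad = root + minor 3rd (3 semitones) + diminished 5th (6 semitones)
A triad on D# stacks thirds, so the chord tones use letter names D-F-A
Root: D#
Minor 3rd above D#: F#
Diminished 5th above D#: A
The 3rd = F#


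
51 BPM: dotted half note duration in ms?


Let's work it out.
One quarter-note beat = 60000 / BPM = 60000 / 51 ms
Dotted half note = 3 × quarter note
Duration = 3 × 60000 / 51 = 180000 / 51
= 3529.4 ms


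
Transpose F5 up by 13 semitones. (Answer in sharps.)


Working:
F5: chromatic position 5 in octave 5 → absolute = 5×12 + 5 = 65
Transpose up 13: 65 + 13 = 78
78 = 6×12 + 6 → F# in octave 6
Result = F#6


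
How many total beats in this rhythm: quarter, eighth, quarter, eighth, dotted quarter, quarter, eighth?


Step by step:
Beat values:
  quarter = 1 beat
  eighth = 0.5 beats
  quarter = 1 beat
  eighth = 0.5 beats
  dotted quarter = 1.5 beats
  quarter = 1 beat
  eighth = 0.5 beats
Sum = 1 + 0.5 + 1 + 0.5 + 1.5 + 1 + 0.5
= 6 beats


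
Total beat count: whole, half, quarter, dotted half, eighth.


Beat values:
  whole = 4 beats
  half = 2 beats
  quarter = 1 beat
  dotted half = 3 beats
  eighth = 0.5 beats
Sum = 4 + 2 + 1 + 3 + 0.5
= 10.5 beats


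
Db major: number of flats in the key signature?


Working:
Flat major keys: C(0), F(1), Bb(2), Eb(3), Ab(4), Db(5), Gb(6), Cb(7)
Db major has 5 flats
Order of flats: Bb Eb Ab Db Gb Cb Fb → first 5: Bb, Eb, Ab, Db, Gb
= 5 flats


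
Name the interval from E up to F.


Working:
Letter names: E → F spans 2 letter names → a 2nd
Semitones: E → F = 1 half-step
A 2nd of 1 semitone is a minor 2nd
= minor 2nd


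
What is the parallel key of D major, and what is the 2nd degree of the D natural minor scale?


Parallel keys share the same tonic but differ in mode
D major → parallel is D minor
D natural minor scale: D E F G A Bb C
= D minor; 2nd degree = E


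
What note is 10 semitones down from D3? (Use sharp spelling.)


Step by step:
D3: chromatic position 2 in octave 3 → absolute = 3×12 + 2 = 38
Transpose down 10: 38 - 10 = 28
28 = 2×12 + 4 → E in octave 2
Result = E2


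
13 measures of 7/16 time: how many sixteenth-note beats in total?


Time signature 7/16: the bottom number 16 means the sixteenth note gets one count
The top number 7 means 7 sixteenth-note beats per measure
Total = 7 × 13 measures
= 91 sixteenth-note beats


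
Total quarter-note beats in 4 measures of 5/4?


Solution.
Time signature 5/4: the bottom number 4 means the quarter note gets one count
The top number 5 means 5 quarter-note beats per measure
Total = 5 × 4 measures
= 20 quarter-note beats


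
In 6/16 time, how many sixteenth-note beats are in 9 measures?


Solution.
Time signature 6/16: the bottom number 16 means the sixteenth note gets one count
The top number 6 means 6 sixteenth-note beats per measure
Total = 6 × 9 measures
= 54 sixteenth-note beats


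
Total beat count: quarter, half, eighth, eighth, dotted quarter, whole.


Reasoning:
Beat values:
  quarter = 1 beat
  half = 2 beats
  eighth = 0.5 beats
  eighth = 0.5 beats
  dotted quarter = 1.5 beats
  whole = 4 beats
Sum = 1 + 2 + 0.5 + 0.5 + 1.5 + 4
= 9.5 beats


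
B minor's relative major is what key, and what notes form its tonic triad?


Working:
The relative major shares the key signature and is a minor 3rd above the minor tonic
A minor 3rd above B is D
→ relative major of B minor is D major
Tonic triad of D major = root + major 3rd + perfect 5th = D F# A
= D major; triad = D F# A


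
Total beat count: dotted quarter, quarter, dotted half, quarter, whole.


Solution.
Beat values:
  dotted quarter = 1.5 beats
  quarter = 1 beat
  dotted half = 3 beats
  quarter = 1 beat
  whole = 4 beats
Sum = 1.5 + 1 + 3 + 1 + 4
= 10.5 beats


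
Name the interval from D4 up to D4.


Letter names: D → D spans 1 letter name → a unison
Semitones: D4 → D4 = 0 half-steps
A unison of 0 semitones is a perfect unison
= perfect unison


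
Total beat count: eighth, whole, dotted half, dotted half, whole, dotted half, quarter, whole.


Beat values:
  eighth = 0.5 beats
  whole = 4 beats
  dotted half = 3 beats
  dotted half = 3 beats
  whole = 4 beats
  dotted half = 3 beats
  quarter = 1 beat
  whole = 4 beats
Sum = 0.5 + 4 + 3 + 3 + 4 + 3 + 1 + 4
= 22.5 beats


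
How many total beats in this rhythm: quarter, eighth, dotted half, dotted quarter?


Step by step:
Beat values:
  quarter = 1 beat
  eighth = 0.5 beats
  dotted half = 3 beats
  dotted quarter = 1.5 beats
Sum = 1 + 0.5 + 3 + 1.5
= 6 beats


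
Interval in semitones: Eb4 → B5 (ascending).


Absolute semitone position = octave×12 + chromatic position
Eb4: 4×12 + 3 = 51
B5: 5×12 + 11 = 71
Difference = 71 - 51 = 20
= 20 semitones


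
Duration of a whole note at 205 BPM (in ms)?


Step by step:
One quarter-note beat = 60000 / BPM = 60000 / 205 ms
Whole note = 4 × quarter note
Duration = 4 × 60000 / 205 = 240000 / 205
= 1170.7 ms


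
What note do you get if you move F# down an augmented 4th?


Solution.
augmented 4th: 4 letter names, 6 semitones
Letter: F - 3 → C
Pitch: F# - 6 semitones, spelled as a C → C
= C


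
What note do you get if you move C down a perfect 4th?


Working:
perfect 4th: 4 letter names, 5 semitones
Letter: C - 3 → G
Pitch: C - 5 semitones, spelled as a G → G
= G


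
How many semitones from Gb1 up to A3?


Absolute semitone position = octave×12 + chromatic position
Gb1: 1×12 + 6 = 18
A3: 3×12 + 9 = 45
Difference = 45 - 18 = 27
= 27 semitones


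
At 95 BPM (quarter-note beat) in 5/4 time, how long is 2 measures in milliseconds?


Let's work it out.
Quarter-note beat duration = 60000 / 95 ms
Beats per measure (5/4) = 5
One measure = 5 × 60000 / 95 = 300000 / 95 ms
2 measures = 2 × 300000 / 95 = 600000 / 95
= 6315.8 ms


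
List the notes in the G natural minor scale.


Reasoning:
Natural minor scale pattern: W-H-W-W-H-W-W (2-1-2-2-1-2-2 semitones)
Starting from G:
  G + 2 semitones → A
  A + 1 semitone → Bb
  Bb + 2 semitones → C
  C + 2 semitones → D
  D + 1 semitone → Eb
  Eb + 2 semitones → F
  F + 2 semitones → G
Scale = G A Bb C D Eb F


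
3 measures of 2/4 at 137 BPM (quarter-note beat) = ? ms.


Quarter-note beat duration = 60000 / 137 ms
Beats per measure (2/4) = 2
One measure = 2 × 60000 / 137 = 120000 / 137 ms
3 measures = 3 × 120000 / 137 = 360000 / 137
= 2627.7 ms


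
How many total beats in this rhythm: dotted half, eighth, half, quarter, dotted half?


Step by step:
Beat values:
  dotted half = 3 beats
  eighth = 0.5 beats
  half = 2 beats
  quarter = 1 beat
  dotted half = 3 beats
Sum = 3 + 0.5 + 2 + 1 + 3
= 9.5 beats


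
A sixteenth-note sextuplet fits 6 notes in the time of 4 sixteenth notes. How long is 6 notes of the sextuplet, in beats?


Sextuplet: 6 notes occupy the space of 4 sixteenth notes
Space = 4 × 1/4 = 1 beat
Each sextuplet note = 1 / 6 = 1/6 beats
6 notes = 6 × 1/6 = 1
= 1 beat


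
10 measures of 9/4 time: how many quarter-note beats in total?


Reasoning:
Time signature 9/4: the bottom number 4 means the quarter note gets one count
The top number 9 means 9 quarter-note beats per measure
Total = 9 × 10 measures
= 90 quarter-note beats


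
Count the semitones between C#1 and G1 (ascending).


Solution.
Absolute semitone position = octave×12 + chromatic position
C#1: 1×12 + 1 = 13
G1: 1×12 + 7 = 19
Difference = 19 - 13 = 6
= 6 semitones


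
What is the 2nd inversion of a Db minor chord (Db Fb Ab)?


Reasoning:
Root position: Db Fb Ab
2nd inversion: move root and 3rd up an octave
Bass note: Ab
Notes (bottom to top) = Ab Db Fb


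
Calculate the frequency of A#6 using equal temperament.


f = 440 × 2^(n/12) where n = semitones from A4
A#6: 25 semitones from A4
f = 440 × 2^(25/12)
f = 1864.66 Hz


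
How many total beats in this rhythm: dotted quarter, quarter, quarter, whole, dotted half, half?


Working:
Beat values:
  dotted quarter = 1.5 beats
  quarter = 1 beat
  quarter = 1 beat
  whole = 4 beats
  dotted half = 3 beats
  half = 2 beats
Sum = 1.5 + 1 + 1 + 4 + 3 + 2
= 12.5 beats


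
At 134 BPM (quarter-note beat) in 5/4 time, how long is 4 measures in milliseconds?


Step by step:
Quarter-note beat duration = 60000 / 134 ms
Beats per measure (5/4) = 5
One measure = 5 × 60000 / 134 = 300000 / 134 ms
4 measures = 4 × 300000 / 134 = 1200000 / 134
= 8955.2 ms


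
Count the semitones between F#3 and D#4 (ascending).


Solution.
Absolute semitone position = octave×12 + chromatic position
F#3: 3×12 + 6 = 42
D#4: 4×12 + 3 = 51
Difference = 51 - 42 = 9
= 9 semitones


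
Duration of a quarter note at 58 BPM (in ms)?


One quarter-note beat = 60000 / BPM = 60000 / 58 ms
Duration = 60000 / 58
= 1034.5 ms


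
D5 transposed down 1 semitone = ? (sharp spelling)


D5: chromatic position 2 in octave 5 → absolute = 5×12 + 2 = 62
Transpose down 1: 62 - 1 = 61
61 = 5×12 + 1 → C# in octave 5
Result = C#5


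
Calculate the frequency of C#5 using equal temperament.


Working:
f = 440 × 2^(n/12) where n = semitones from A4
C#5: 4 semitones from A4
f = 440 × 2^(4/12)
f = 554.37 Hz


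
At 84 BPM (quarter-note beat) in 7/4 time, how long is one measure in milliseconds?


Working:
Quarter-note beat duration = 60000 / 84 ms
Beats per measure (7/4) = 7
One measure = 7 × 60000 / 84 = 420000 / 84 ms
= 5000.0 ms


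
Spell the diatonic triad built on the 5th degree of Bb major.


Bb major scale: Bb C D Eb F G A
Diatonic triad on degree 5 stacks scale notes 5, 7, 2: F A C
F→A = 4 semitones; F→C = 7 semitones → major triad
= F A C (major)


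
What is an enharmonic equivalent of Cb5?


Working:
Enharmonic notes sound the same pitch but are spelled with different letter names
Cb and B name the same pitch class
Octave numbers change at C, so Cb5 = B4
= B4


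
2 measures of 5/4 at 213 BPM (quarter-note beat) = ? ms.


Quarter-note beat duration = 60000 / 213 ms
Beats per measure (5/4) = 5
One measure = 5 × 60000 / 213 = 300000 / 213 ms
2 measures = 2 × 300000 / 213 = 600000 / 213
= 2816.9 ms


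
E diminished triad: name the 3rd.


Let's work it out.
Diminished triad = root + minor 3rd (3 semitones) + diminished 5th (6 semitones)
A triad on E stacks thirds, so the chord tones use letter names E-G-B
Root: E
Minor 3rd above E: G
Diminished 5th above E: Bb
The 3rd = G


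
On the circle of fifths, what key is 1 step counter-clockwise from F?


Solution.
Each counter-clockwise step moves down a perfect 5th (= up a perfect 4th)
From F: F → Bb
= Bb


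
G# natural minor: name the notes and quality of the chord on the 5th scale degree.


Let's work it out.
G# natural minor scale: G# A# B C# D# E F#
Diatonic triad on degree 5 stacks scale notes 5, 7, 2: D# F# A#
D#→F# = 3 semitones; D#→A# = 7 semitones → minor triad
= D# F# A# (minor)


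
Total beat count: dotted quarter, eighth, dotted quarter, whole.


Beat values:
  dotted quarter = 1.5 beats
  eighth = 0.5 beats
  dotted quarter = 1.5 beats
  whole = 4 beats
Sum = 1.5 + 0.5 + 1.5 + 4
= 7.5 beats


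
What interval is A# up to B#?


Letter names: A → B spans 2 letter names → a 2nd
Semitones: A# → B# = 2 half-steps
A 2nd of 2 semitones is a major 2nd
= major 2nd


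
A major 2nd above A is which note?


Let's work it out.
A 2nd spans 2 letter names, so from A we land on B
A major 2nd = 2 semitones above A
Spell B at that pitch: B
= B


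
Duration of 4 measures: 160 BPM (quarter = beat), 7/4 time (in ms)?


Solution.
Quarter-note beat duration = 60000 / 160 ms
Beats per measure (7/4) = 7
One measure = 7 × 60000 / 160 = 420000 / 160 ms
4 measures = 4 × 420000 / 160 = 1680000 / 160
= 10500.0 ms


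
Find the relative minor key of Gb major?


Solution.
The relative minor shares the major's key signature and starts on its 6th degree
6th degree = a major 6th above the tonic; a major 6th above Gb is Eb
→ relative minor of Gb major is Eb minor
= Eb minor


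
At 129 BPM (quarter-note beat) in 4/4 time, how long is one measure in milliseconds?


Quarter-note beat duration = 60000 / 129 ms
Beats per measure (4/4) = 4
One measure = 4 × 60000 / 129 = 240000 / 129 ms
= 1860.5 ms


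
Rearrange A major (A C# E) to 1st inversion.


Let's work it out.
Root position: A C# E
1st inversion: move root up an octave
Bass note: C#
Notes (bottom to top) = C# E A


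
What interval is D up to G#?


Working:
Letter names: D → G spans 4 letter names → a 4th
Semitones: D → G# = 6 half-steps
A 4th of 6 semitones is an augmented 4th
= augmented 4th


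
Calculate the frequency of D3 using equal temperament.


Solution.
f = 440 × 2^(n/12) where n = semitones from A4
D3: -19 semitones from A4
f = 440 × 2^(-19/12)
f = 146.83 Hz


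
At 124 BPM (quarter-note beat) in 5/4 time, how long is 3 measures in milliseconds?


Working:
Quarter-note beat duration = 60000 / 124 ms
Beats per measure (5/4) = 5
One measure = 5 × 60000 / 124 = 300000 / 124 ms
3 measures = 3 × 300000 / 124 = 900000 / 124
= 7258.1 ms


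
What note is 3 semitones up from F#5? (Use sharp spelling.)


F#5: chromatic position 6 in octave 5 → absolute = 5×12 + 6 = 66
Transpose up 3: 66 + 3 = 69
69 = 5×12 + 9 → A in octave 5
Result = A5


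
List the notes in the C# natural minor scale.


Natural minor scale pattern: W-H-W-W-H-W-W (2-1-2-2-1-2-2 semitones)
Starting from C#:
  C# + 2 semitones → D#
  D# + 1 semitone → E
  E + 2 semitones → F#
  F# + 2 semitones → G#
  G# + 1 semitone → A
  A + 2 semitones → B
  B + 2 semitones → C#
Scale = C# D# E F# G# A B


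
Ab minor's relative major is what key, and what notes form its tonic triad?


Reasoning:
The relative major shares the key signature and is a minor 3rd above the minor tonic
A minor 3rd above Ab is Cb
→ relative major of Ab minor is Cb major
Tonic triad of Cb major = root + major 3rd + perfect 5th = Cb Eb Gb
= Cb major; triad = Cb Eb Gb


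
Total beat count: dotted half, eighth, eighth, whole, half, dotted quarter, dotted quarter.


Working:
Beat values:
  dotted half = 3 beats
  eighth = 0.5 beats
  eighth = 0.5 beats
  whole = 4 beats
  half = 2 beats
  dotted quarter = 1.5 beats
  dotted quarter = 1.5 beats
Sum = 3 + 0.5 + 0.5 + 4 + 2 + 1.5 + 1.5
= 13 beats


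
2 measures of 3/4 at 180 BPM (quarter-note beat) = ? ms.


Let's work it out.
Quarter-note beat duration = 60000 / 180 ms
Beats per measure (3/4) = 3
One measure = 3 × 60000 / 180 = 180000 / 180 ms
2 measures = 2 × 180000 / 180 = 360000 / 180
= 2000.0 ms


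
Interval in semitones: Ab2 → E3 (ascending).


Reasoning:
Absolute semitone position = octave×12 + chromatic position
Ab2: 2×12 + 8 = 32
E3: 3×12 + 4 = 40
Difference = 40 - 32 = 8
= 8 semitones


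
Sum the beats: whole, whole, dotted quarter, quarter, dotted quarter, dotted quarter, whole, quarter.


Step by step:
Beat values:
  whole = 4 beats
  whole = 4 beats
  dotted quarter = 1.5 beats
  quarter = 1 beat
  dotted quarter = 1.5 beats
  dotted quarter = 1.5 beats
  whole = 4 beats
  quarter = 1 beat
Sum = 4 + 4 + 1.5 + 1 + 1.5 + 1.5 + 4 + 1
= 18.5 beats


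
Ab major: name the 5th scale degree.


Let's work it out.
Major scale pattern: W-W-H-W-W-W-H (2-2-1-2-2-2-1 semitones)
Starting from Ab:
  Ab + 2 semitones → Bb
  Bb + 2 semitones → C
  C + 1 semitone → Db
  Db + 2 semitones → Eb
  Eb + 2 semitones → F
  F + 2 semitones → G
  G + 1 semitone → Ab
Scale: Ab Bb C Db Eb F G
Degree 5 = Eb


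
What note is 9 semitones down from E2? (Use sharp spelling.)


E2: chromatic position 4 in octave 2 → absolute = 2×12 + 4 = 28
Transpose down 9: 28 - 9 = 19
19 = 1×12 + 7 → G in octave 1
Result = G1


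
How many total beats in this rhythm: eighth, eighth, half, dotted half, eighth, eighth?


Step by step:
Beat values:
  eighth = 0.5 beats
  eighth = 0.5 beats
  half = 2 beats
  dotted half = 3 beats
  eighth = 0.5 beats
  eighth = 0.5 beats
Sum = 0.5 + 0.5 + 2 + 3 + 0.5 + 0.5
= 7 beats


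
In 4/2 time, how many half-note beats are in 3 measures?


Time signature 4/2: the bottom number 2 means the half note gets one count
The top number 4 means 4 half-note beats per measure
Total = 4 × 3 measures
= 12 half-note beats


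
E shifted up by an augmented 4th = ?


Solution.
augmented 4th: 4 letter names, 6 semitones
Letter: E + 3 → A
Pitch: E + 6 semitones, spelled as an A → A#
= A#


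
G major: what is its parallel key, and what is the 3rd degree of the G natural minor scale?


Parallel keys share the same tonic but differ in mode
G major → parallel is G minor
G natural minor scale: G A Bb C D Eb F
= G minor; 3rd degree = Bb


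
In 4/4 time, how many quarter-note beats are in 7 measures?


Time signature 4/4: the bottom number 4 means the quarter note gets one count
The top number 4 means 4 quarter-note beats per measure
Total = 4 × 7 measures
= 28 quarter-note beats


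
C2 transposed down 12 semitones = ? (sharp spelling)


C2: chromatic position 0 in octave 2 → absolute = 2×12 + 0 = 24
Transpose down 12: 24 - 12 = 12
12 = 1×12 + 0 → C in octave 1
Result = C1


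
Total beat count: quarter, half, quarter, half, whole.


Working:
Beat values:
  quarter = 1 beat
  half = 2 beats
  quarter = 1 beat
  half = 2 beats
  whole = 4 beats
Sum = 1 + 2 + 1 + 2 + 4
= 10 beats


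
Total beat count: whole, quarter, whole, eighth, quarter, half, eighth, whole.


Reasoning:
Beat values:
  whole = 4 beats
  quarter = 1 beat
  whole = 4 beats
  eighth = 0.5 beats
  quarter = 1 beat
  half = 2 beats
  eighth = 0.5 beats
  whole = 4 beats
Sum = 4 + 1 + 4 + 0.5 + 1 + 2 + 0.5 + 4
= 17 beats


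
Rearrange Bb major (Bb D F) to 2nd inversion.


Working:
Root position: Bb D F
2nd inversion: move root and 3rd up an octave
Bass note: F
Notes (bottom to top) = F Bb D


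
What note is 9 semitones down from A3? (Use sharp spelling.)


A3: chromatic position 9 in octave 3 → absolute = 3×12 + 9 = 45
Transpose down 9: 45 - 9 = 36
36 = 3×12 + 0 → C in octave 3
Result = C3


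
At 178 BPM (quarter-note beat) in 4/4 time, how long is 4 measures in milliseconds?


Quarter-note beat duration = 60000 / 178 ms
Beats per measure (4/4) = 4
One measure = 4 × 60000 / 178 = 240000 / 178 ms
4 measures = 4 × 240000 / 178 = 960000 / 178
= 5393.3 ms


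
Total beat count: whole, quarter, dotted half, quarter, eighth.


Step by step:
Beat values:
  whole = 4 beats
  quarter = 1 beat
  dotted half = 3 beats
  quarter = 1 beat
  eighth = 0.5 beats
Sum = 4 + 1 + 3 + 1 + 0.5
= 9.5 beats


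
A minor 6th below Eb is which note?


Working:
A 6th spans 6 letter names, so from E we land on G
A minor 6th = 8 semitones below Eb
Spell G at that pitch: G
= G


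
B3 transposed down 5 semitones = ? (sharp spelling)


B3: chromatic position 11 in octave 3 → absolute = 3×12 + 11 = 47
Transpose down 5: 47 - 5 = 42
42 = 3×12 + 6 → F# in octave 3
Result = F#3


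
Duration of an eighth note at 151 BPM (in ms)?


Let's work it out.
One quarter-note beat = 60000 / BPM = 60000 / 151 ms
Eighth note = 1/2 × quarter note
Duration = 1/2 × 60000 / 151 = 30000 / 151
= 198.7 ms


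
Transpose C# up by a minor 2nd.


Solution.
minor 2nd: 2 letter names, 1 semitones
Letter: C + 1 → D
Pitch: C# + 1 semitones, spelled as a D → D
= D


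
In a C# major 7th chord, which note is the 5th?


Solution.
Major 7th chord = root + major 3rd + perfect 5th + major 7th
Seventh chords stack in thirds, so the letter names are C-E-G-B
Root: C#
Major 3rd above C#: E#
Perfect 5th above C#: G#
Major 7th above C#: B#
The 5th = G#


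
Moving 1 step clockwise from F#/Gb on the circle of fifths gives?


Each clockwise step on the circle of fifths moves up a perfect 5th
From F#/Gb: F#/Gb → Db
= Db


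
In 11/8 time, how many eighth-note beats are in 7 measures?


Time signature 11/8: the bottom number 8 means the eighth note gets one count
The top number 11 means 11 eighth-note beats per measure
Total = 11 × 7 measures
= 77 eighth-note beats


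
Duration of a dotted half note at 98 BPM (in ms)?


Solution.
One quarter-note beat = 60000 / BPM = 60000 / 98 ms
Dotted half note = 3 × quarter note
Duration = 3 × 60000 / 98 = 180000 / 98
= 1836.7 ms


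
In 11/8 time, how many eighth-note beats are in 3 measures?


Time signature 11/8: the bottom number 8 means the eighth note gets one count
The top number 11 means 11 eighth-note beats per measure
Total = 11 × 3 measures
= 33 eighth-note beats


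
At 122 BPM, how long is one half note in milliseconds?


Reasoning:
One quarter-note beat = 60000 / BPM = 60000 / 122 ms
Half note = 2 × quarter note
Duration = 2 × 60000 / 122 = 120000 / 122
= 983.6 ms


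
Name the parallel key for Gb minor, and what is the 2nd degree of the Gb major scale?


Reasoning:
Parallel keys share the same tonic but differ in mode
Gb minor → parallel is Gb major
Gb major scale: Gb Ab Bb Cb Db Eb F
= Gb major; 2nd degree = Ab


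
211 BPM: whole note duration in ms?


One quarter-note beat = 60000 / BPM = 60000 / 211 ms
Whole note = 4 × quarter note
Duration = 4 × 60000 / 211 = 240000 / 211
= 1137.4 ms


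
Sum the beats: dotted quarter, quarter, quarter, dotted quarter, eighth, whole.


Beat values:
  dotted quarter = 1.5 beats
  quarter = 1 beat
  quarter = 1 beat
  dotted quarter = 1.5 beats
  eighth = 0.5 beats
  whole = 4 beats
Sum = 1.5 + 1 + 1 + 1.5 + 0.5 + 4
= 9.5 beats


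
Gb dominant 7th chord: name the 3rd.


Let's work it out.
Dominant 7th chord = root + major 3rd + perfect 5th + minor 7th
Seventh chords stack in thirds, so the letter names are G-B-D-F
Root: Gb
Major 3rd above Gb: Bb
Perfect 5th above Gb: Db
Minor 7th above Gb: Fb
The 3rd = Bb


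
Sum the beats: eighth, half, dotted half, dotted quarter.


Beat values:
  eighth = 0.5 beats
  half = 2 beats
  dotted half = 3 beats
  dotted quarter = 1.5 beats
Sum = 0.5 + 2 + 3 + 1.5
= 7 beats


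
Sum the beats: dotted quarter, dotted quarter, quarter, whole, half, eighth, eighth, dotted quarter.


Let's work it out.
Beat values:
  dotted quarter = 1.5 beats
  dotted quarter = 1.5 beats
  quarter = 1 beat
  whole = 4 beats
  half = 2 beats
  eighth = 0.5 beats
  eighth = 0.5 beats
  dotted quarter = 1.5 beats
Sum = 1.5 + 1.5 + 1 + 4 + 2 + 0.5 + 0.5 + 1.5
= 12.5 beats


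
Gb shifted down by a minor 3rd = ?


Step by step:
minor 3rd: 3 letter names, 3 semitones
Letter: G - 2 → E
Pitch: Gb - 3 semitones, spelled as an E → Eb
= Eb


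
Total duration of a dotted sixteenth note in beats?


Base sixteenth note = 1/4 beats
Dot 1 adds half the previous value: +1/8
One dotted sixteenth = 1/4 + 1/8 = 3/8
= 3/8 beats


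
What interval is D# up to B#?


Reasoning:
Letter names: D → B spans 6 letter names → a 6th
Semitones: D# → B# = 9 half-steps
A 6th of 9 semitones is a major 6th
= major 6th


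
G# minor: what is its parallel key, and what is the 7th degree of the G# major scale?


Step by step:
Parallel keys share the same tonic but differ in mode
G# minor → parallel is G# major
G# major scale: G# A# B# C# D# E# F##
= G# major; 7th degree = F##


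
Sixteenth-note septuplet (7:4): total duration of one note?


Solution.
Septuplet: 7 notes occupy the space of 4 sixteenth notes
Space = 4 × 1/4 = 1 beat
Each septuplet note = 1 / 7 = 1/7 beats
= 1/7 beats


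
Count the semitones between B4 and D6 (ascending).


Working:
Absolute semitone position = octave×12 + chromatic position
B4: 4×12 + 11 = 59
D6: 6×12 + 2 = 74
Difference = 74 - 59 = 15
= 15 semitones


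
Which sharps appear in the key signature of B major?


Let's work it out.
Sharp major keys follow the circle of fifths: C(0), G(1), D(2), A(3), E(4), B(5), F#(6), C#(7)
B major has 5 sharps
Order of sharps: F# C# G# D# A# E# B# → first 5: F#, C#, G#, D#, A#
= F#, C#, G#, D#, A#


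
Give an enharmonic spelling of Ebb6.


Working:
Enharmonic notes sound the same pitch but are spelled with different letter names
Ebb and D name the same pitch class
= D6


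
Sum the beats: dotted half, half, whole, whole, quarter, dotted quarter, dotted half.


Beat values:
  dotted half = 3 beats
  half = 2 beats
  whole = 4 beats
  whole = 4 beats
  quarter = 1 beat
  dotted quarter = 1.5 beats
  dotted half = 3 beats
Sum = 3 + 2 + 4 + 4 + 1 + 1.5 + 3
= 18.5 beats


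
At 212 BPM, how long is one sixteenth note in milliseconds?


Step by step:
One quarter-note beat = 60000 / BPM = 60000 / 212 ms
Sixteenth note = 1/4 × quarter note
Duration = 1/4 × 60000 / 212 = 15000 / 212
= 70.8 ms


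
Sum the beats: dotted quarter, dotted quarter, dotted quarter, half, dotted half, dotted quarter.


Solution.
Beat values:
  dotted quarter = 1.5 beats
  dotted quarter = 1.5 beats
  dotted quarter = 1.5 beats
  half = 2 beats
  dotted half = 3 beats
  dotted quarter = 1.5 beats
Sum = 1.5 + 1.5 + 1.5 + 2 + 3 + 1.5
= 11 beats


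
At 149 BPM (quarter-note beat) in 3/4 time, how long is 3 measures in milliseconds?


Let's work it out.
Quarter-note beat duration = 60000 / 149 ms
Beats per measure (3/4) = 3
One measure = 3 × 60000 / 149 = 180000 / 149 ms
3 measures = 3 × 180000 / 149 = 540000 / 149
= 3624.2 ms


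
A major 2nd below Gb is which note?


Step by step:
A 2nd spans 2 letter names, so from G we land on F
A major 2nd = 2 semitones below Gb
Spell F at that pitch: Fb
= Fb


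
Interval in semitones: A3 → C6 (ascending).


Working:
Absolute semitone position = octave×12 + chromatic position
A3: 3×12 + 9 = 45
C6: 6×12 + 0 = 72
Difference = 72 - 45 = 27
= 27 semitones


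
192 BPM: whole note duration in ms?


Solution.
One quarter-note beat = 60000 / BPM = 60000 / 192 ms
Whole note = 4 × quarter note
Duration = 4 × 60000 / 192 = 240000 / 192
= 1250.0 ms


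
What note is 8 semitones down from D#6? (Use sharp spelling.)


Reasoning:
D#6: chromatic position 3 in octave 6 → absolute = 6×12 + 3 = 75
Transpose down 8: 75 - 8 = 67
67 = 5×12 + 7 → G in octave 5
Result = G5


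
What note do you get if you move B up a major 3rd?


Let's work it out.
major 3rd: 3 letter names, 4 semitones
Letter: B + 2 → D
Pitch: B + 4 semitones, spelled as a D → D#
= D#


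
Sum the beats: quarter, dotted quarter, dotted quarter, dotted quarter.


Working:
Beat values:
  quarter = 1 beat
  dotted quarter = 1.5 beats
  dotted quarter = 1.5 beats
  dotted quarter = 1.5 beats
Sum = 1 + 1.5 + 1.5 + 1.5
= 5.5 beats


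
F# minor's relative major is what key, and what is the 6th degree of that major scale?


The relative major shares the key signature and is a minor 3rd above the minor tonic
A minor 3rd above F# is A
→ relative major of F# minor is A major
A major scale: A B C# D E F# G#
= A major; 6th degree = F#


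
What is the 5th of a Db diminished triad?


Solution.
Diminished triad = root + minor 3rd (3 semitones) + diminished 5th (6 semitones)
A triad on Db stacks thirds, so the chord tones use letter names D-F-A
Root: Db
Minor 3rd above Db: Fb
Diminished 5th above Db: Abb
The 5th = Abb


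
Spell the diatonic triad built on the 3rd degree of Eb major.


Step by step:
Eb major scale: Eb F G Ab Bb C D
Diatonic triad on degree 3 stacks scale notes 3, 5, 7: G Bb D
G→Bb = 3 semitones; G→D = 7 semitones → minor triad
= G Bb D (minor)


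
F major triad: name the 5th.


Reasoning:
Major triad = root + major 3rd (4 semitones) + perfect 5th (7 semitones)
A triad on F stacks thirds, so the chord tones use letter names F-A-C
Root: F
Major 3rd above F: A
Perfect 5th above F: C
The 5th = C


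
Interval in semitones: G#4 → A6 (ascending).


Solution.
Absolute semitone position = octave×12 + chromatic position
G#4: 4×12 + 8 = 56
A6: 6×12 + 9 = 81
Difference = 81 - 56 = 25
= 25 semitones


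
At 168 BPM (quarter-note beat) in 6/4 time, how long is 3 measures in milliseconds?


Quarter-note beat duration = 60000 / 168 ms
Beats per measure (6/4) = 6
One measure = 6 × 60000 / 168 = 360000 / 168 ms
3 measures = 3 × 360000 / 168 = 1080000 / 168
= 6428.6 ms


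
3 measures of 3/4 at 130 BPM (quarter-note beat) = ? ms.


Working:
Quarter-note beat duration = 60000 / 130 ms
Beats per measure (3/4) = 3
One measure = 3 × 60000 / 130 = 180000 / 130 ms
3 measures = 3 × 180000 / 130 = 540000 / 130
= 4153.8 ms


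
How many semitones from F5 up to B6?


Solution.
Absolute semitone position = octave×12 + chromatic position
F5: 5×12 + 5 = 65
B6: 6×12 + 11 = 83
Difference = 83 - 65 = 18
= 18 semitones


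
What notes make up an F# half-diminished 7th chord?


Working:
Half-diminished 7th chord = root + minor 3rd + diminished 5th + minor 7th
Seventh chords stack in thirds, so the letter names are F-A-C-E
Root: F#
Minor 3rd above F#: A
Diminished 5th above F#: C
Minor 7th above F#: E
Chord = F# A C E


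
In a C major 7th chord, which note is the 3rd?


Let's work it out.
Major 7th chord = root + major 3rd + perfect 5th + major 7th
Seventh chords stack in thirds, so the letter names are C-E-G-B
Root: C
Major 3rd above C: E
Perfect 5th above C: G
Major 7th above C: B
The 3rd = E


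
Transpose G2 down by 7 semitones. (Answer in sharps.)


Working:
G2: chromatic position 7 in octave 2 → absolute = 2×12 + 7 = 31
Transpose down 7: 31 - 7 = 24
24 = 2×12 + 0 → C in octave 2
Result = C2


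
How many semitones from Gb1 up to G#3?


Step by step:
Absolute semitone position = octave×12 + chromatic position
Gb1: 1×12 + 6 = 18
G#3: 3×12 + 8 = 44
Difference = 44 - 18 = 26
= 26 semitones


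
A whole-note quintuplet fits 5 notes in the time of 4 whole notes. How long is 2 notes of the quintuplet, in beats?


Solution.
Quintuplet: 5 notes occupy the space of 4 whole notes
Space = 4 × 4 = 16 beats
Each quintuplet note = 16 / 5 = 16/5 beats
2 notes = 2 × 16/5 = 32/5
= 32/5 beats


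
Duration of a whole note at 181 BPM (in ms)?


Solution.
One quarter-note beat = 60000 / BPM = 60000 / 181 ms
Whole note = 4 × quarter note
Duration = 4 × 60000 / 181 = 240000 / 181
= 1326.0 ms


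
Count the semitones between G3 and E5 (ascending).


Let's work it out.
Absolute semitone position = octave×12 + chromatic position
G3: 3×12 + 7 = 43
E5: 5×12 + 4 = 64
Difference = 64 - 43 = 21
= 21 semitones
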